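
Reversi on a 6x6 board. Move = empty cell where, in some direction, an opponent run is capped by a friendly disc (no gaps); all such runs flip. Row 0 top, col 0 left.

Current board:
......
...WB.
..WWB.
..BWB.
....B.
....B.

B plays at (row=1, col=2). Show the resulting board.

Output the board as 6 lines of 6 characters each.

Place B at (1,2); scan 8 dirs for brackets.
Dir NW: first cell '.' (not opp) -> no flip
Dir N: first cell '.' (not opp) -> no flip
Dir NE: first cell '.' (not opp) -> no flip
Dir W: first cell '.' (not opp) -> no flip
Dir E: opp run (1,3) capped by B -> flip
Dir SW: first cell '.' (not opp) -> no flip
Dir S: opp run (2,2) capped by B -> flip
Dir SE: opp run (2,3) capped by B -> flip
All flips: (1,3) (2,2) (2,3)

Answer: ......
..BBB.
..BBB.
..BWB.
....B.
....B.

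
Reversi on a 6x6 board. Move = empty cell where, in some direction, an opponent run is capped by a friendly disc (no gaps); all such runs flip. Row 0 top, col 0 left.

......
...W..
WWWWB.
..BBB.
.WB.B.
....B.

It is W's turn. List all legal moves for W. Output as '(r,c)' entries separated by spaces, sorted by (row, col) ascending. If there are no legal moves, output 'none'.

Answer: (2,5) (3,5) (4,3) (4,5) (5,2) (5,5)

Derivation:
(1,4): no bracket -> illegal
(1,5): no bracket -> illegal
(2,5): flips 1 -> legal
(3,1): no bracket -> illegal
(3,5): flips 1 -> legal
(4,3): flips 3 -> legal
(4,5): flips 1 -> legal
(5,1): no bracket -> illegal
(5,2): flips 2 -> legal
(5,3): no bracket -> illegal
(5,5): flips 2 -> legal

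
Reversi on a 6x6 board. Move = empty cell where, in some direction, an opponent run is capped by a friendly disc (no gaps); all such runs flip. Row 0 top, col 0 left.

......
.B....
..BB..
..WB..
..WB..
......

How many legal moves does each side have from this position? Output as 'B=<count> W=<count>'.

-- B to move --
(2,1): flips 1 -> legal
(3,1): flips 1 -> legal
(4,1): flips 2 -> legal
(5,1): flips 1 -> legal
(5,2): flips 2 -> legal
(5,3): no bracket -> illegal
B mobility = 5
-- W to move --
(0,0): no bracket -> illegal
(0,1): no bracket -> illegal
(0,2): no bracket -> illegal
(1,0): no bracket -> illegal
(1,2): flips 1 -> legal
(1,3): no bracket -> illegal
(1,4): flips 1 -> legal
(2,0): no bracket -> illegal
(2,1): no bracket -> illegal
(2,4): flips 1 -> legal
(3,1): no bracket -> illegal
(3,4): flips 1 -> legal
(4,4): flips 1 -> legal
(5,2): no bracket -> illegal
(5,3): no bracket -> illegal
(5,4): flips 1 -> legal
W mobility = 6

Answer: B=5 W=6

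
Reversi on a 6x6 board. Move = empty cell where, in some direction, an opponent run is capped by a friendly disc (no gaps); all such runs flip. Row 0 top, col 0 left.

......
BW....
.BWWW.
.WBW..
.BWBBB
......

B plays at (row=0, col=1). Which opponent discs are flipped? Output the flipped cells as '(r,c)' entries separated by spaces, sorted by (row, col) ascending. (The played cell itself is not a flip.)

Answer: (1,1)

Derivation:
Dir NW: edge -> no flip
Dir N: edge -> no flip
Dir NE: edge -> no flip
Dir W: first cell '.' (not opp) -> no flip
Dir E: first cell '.' (not opp) -> no flip
Dir SW: first cell 'B' (not opp) -> no flip
Dir S: opp run (1,1) capped by B -> flip
Dir SE: first cell '.' (not opp) -> no flip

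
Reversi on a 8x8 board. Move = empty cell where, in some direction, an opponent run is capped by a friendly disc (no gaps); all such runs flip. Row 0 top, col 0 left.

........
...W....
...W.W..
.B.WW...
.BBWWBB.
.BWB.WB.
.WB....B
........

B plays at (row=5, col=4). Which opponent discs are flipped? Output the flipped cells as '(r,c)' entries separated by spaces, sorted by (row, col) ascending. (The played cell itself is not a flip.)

Dir NW: opp run (4,3), next='.' -> no flip
Dir N: opp run (4,4) (3,4), next='.' -> no flip
Dir NE: first cell 'B' (not opp) -> no flip
Dir W: first cell 'B' (not opp) -> no flip
Dir E: opp run (5,5) capped by B -> flip
Dir SW: first cell '.' (not opp) -> no flip
Dir S: first cell '.' (not opp) -> no flip
Dir SE: first cell '.' (not opp) -> no flip

Answer: (5,5)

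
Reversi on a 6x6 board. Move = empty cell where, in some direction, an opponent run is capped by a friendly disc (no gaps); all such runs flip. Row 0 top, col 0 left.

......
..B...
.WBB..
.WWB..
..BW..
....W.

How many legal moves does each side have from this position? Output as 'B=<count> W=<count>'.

-- B to move --
(1,0): no bracket -> illegal
(1,1): no bracket -> illegal
(2,0): flips 2 -> legal
(3,0): flips 3 -> legal
(3,4): no bracket -> illegal
(4,0): flips 1 -> legal
(4,1): flips 1 -> legal
(4,4): flips 1 -> legal
(4,5): no bracket -> illegal
(5,2): no bracket -> illegal
(5,3): flips 1 -> legal
(5,5): no bracket -> illegal
B mobility = 6
-- W to move --
(0,1): no bracket -> illegal
(0,2): flips 2 -> legal
(0,3): flips 1 -> legal
(1,1): no bracket -> illegal
(1,3): flips 3 -> legal
(1,4): flips 1 -> legal
(2,4): flips 2 -> legal
(3,4): flips 1 -> legal
(4,1): flips 1 -> legal
(4,4): no bracket -> illegal
(5,1): no bracket -> illegal
(5,2): flips 1 -> legal
(5,3): flips 1 -> legal
W mobility = 9

Answer: B=6 W=9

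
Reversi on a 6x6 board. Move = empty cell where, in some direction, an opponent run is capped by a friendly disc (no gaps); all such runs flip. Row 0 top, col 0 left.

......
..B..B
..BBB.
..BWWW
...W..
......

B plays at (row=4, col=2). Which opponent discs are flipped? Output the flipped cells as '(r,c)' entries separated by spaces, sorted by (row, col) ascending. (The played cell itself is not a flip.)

Answer: (3,3)

Derivation:
Dir NW: first cell '.' (not opp) -> no flip
Dir N: first cell 'B' (not opp) -> no flip
Dir NE: opp run (3,3) capped by B -> flip
Dir W: first cell '.' (not opp) -> no flip
Dir E: opp run (4,3), next='.' -> no flip
Dir SW: first cell '.' (not opp) -> no flip
Dir S: first cell '.' (not opp) -> no flip
Dir SE: first cell '.' (not opp) -> no flip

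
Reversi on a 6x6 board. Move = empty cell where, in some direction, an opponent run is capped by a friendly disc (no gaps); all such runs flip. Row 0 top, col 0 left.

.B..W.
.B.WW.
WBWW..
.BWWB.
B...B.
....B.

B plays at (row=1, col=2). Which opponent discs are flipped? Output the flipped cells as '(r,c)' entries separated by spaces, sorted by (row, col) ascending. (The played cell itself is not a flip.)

Dir NW: first cell 'B' (not opp) -> no flip
Dir N: first cell '.' (not opp) -> no flip
Dir NE: first cell '.' (not opp) -> no flip
Dir W: first cell 'B' (not opp) -> no flip
Dir E: opp run (1,3) (1,4), next='.' -> no flip
Dir SW: first cell 'B' (not opp) -> no flip
Dir S: opp run (2,2) (3,2), next='.' -> no flip
Dir SE: opp run (2,3) capped by B -> flip

Answer: (2,3)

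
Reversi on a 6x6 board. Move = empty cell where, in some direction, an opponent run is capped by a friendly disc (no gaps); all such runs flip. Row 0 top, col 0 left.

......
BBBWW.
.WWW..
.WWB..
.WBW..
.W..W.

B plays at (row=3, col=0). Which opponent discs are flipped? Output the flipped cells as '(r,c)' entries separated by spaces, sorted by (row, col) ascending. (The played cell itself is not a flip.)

Answer: (2,1) (3,1) (3,2)

Derivation:
Dir NW: edge -> no flip
Dir N: first cell '.' (not opp) -> no flip
Dir NE: opp run (2,1) capped by B -> flip
Dir W: edge -> no flip
Dir E: opp run (3,1) (3,2) capped by B -> flip
Dir SW: edge -> no flip
Dir S: first cell '.' (not opp) -> no flip
Dir SE: opp run (4,1), next='.' -> no flip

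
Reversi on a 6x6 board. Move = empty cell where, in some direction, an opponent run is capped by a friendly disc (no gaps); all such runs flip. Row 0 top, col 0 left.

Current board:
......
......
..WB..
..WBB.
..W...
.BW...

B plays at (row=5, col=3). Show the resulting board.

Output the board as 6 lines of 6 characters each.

Place B at (5,3); scan 8 dirs for brackets.
Dir NW: opp run (4,2), next='.' -> no flip
Dir N: first cell '.' (not opp) -> no flip
Dir NE: first cell '.' (not opp) -> no flip
Dir W: opp run (5,2) capped by B -> flip
Dir E: first cell '.' (not opp) -> no flip
Dir SW: edge -> no flip
Dir S: edge -> no flip
Dir SE: edge -> no flip
All flips: (5,2)

Answer: ......
......
..WB..
..WBB.
..W...
.BBB..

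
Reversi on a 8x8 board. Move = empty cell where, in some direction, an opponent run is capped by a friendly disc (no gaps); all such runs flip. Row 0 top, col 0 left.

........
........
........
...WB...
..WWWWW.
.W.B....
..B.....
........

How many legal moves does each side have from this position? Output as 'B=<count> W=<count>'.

Answer: B=8 W=8

Derivation:
-- B to move --
(2,2): no bracket -> illegal
(2,3): flips 2 -> legal
(2,4): no bracket -> illegal
(3,1): flips 1 -> legal
(3,2): flips 1 -> legal
(3,5): flips 1 -> legal
(3,6): no bracket -> illegal
(3,7): no bracket -> illegal
(4,0): flips 1 -> legal
(4,1): no bracket -> illegal
(4,7): no bracket -> illegal
(5,0): no bracket -> illegal
(5,2): flips 1 -> legal
(5,4): flips 1 -> legal
(5,5): no bracket -> illegal
(5,6): flips 1 -> legal
(5,7): no bracket -> illegal
(6,0): no bracket -> illegal
(6,1): no bracket -> illegal
B mobility = 8
-- W to move --
(2,3): flips 1 -> legal
(2,4): flips 1 -> legal
(2,5): flips 1 -> legal
(3,5): flips 1 -> legal
(5,2): no bracket -> illegal
(5,4): no bracket -> illegal
(6,1): no bracket -> illegal
(6,3): flips 1 -> legal
(6,4): flips 1 -> legal
(7,1): flips 2 -> legal
(7,2): no bracket -> illegal
(7,3): flips 1 -> legal
W mobility = 8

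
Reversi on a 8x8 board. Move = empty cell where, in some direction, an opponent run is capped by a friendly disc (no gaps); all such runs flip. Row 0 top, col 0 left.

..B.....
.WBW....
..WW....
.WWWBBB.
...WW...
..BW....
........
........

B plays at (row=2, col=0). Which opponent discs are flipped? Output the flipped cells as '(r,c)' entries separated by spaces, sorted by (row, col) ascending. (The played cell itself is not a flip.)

Answer: (1,1)

Derivation:
Dir NW: edge -> no flip
Dir N: first cell '.' (not opp) -> no flip
Dir NE: opp run (1,1) capped by B -> flip
Dir W: edge -> no flip
Dir E: first cell '.' (not opp) -> no flip
Dir SW: edge -> no flip
Dir S: first cell '.' (not opp) -> no flip
Dir SE: opp run (3,1), next='.' -> no flip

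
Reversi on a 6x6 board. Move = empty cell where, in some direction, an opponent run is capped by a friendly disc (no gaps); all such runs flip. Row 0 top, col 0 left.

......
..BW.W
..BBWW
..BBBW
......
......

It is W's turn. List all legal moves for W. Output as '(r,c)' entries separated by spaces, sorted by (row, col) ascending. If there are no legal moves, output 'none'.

(0,1): no bracket -> illegal
(0,2): no bracket -> illegal
(0,3): no bracket -> illegal
(1,1): flips 1 -> legal
(1,4): no bracket -> illegal
(2,1): flips 2 -> legal
(3,1): flips 4 -> legal
(4,1): no bracket -> illegal
(4,2): flips 1 -> legal
(4,3): flips 3 -> legal
(4,4): flips 1 -> legal
(4,5): no bracket -> illegal

Answer: (1,1) (2,1) (3,1) (4,2) (4,3) (4,4)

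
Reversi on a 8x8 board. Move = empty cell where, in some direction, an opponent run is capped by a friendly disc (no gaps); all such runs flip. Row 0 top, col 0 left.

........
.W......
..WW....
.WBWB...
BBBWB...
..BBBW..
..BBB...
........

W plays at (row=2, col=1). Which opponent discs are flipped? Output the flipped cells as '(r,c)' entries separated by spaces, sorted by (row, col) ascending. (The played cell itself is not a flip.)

Answer: (3,2)

Derivation:
Dir NW: first cell '.' (not opp) -> no flip
Dir N: first cell 'W' (not opp) -> no flip
Dir NE: first cell '.' (not opp) -> no flip
Dir W: first cell '.' (not opp) -> no flip
Dir E: first cell 'W' (not opp) -> no flip
Dir SW: first cell '.' (not opp) -> no flip
Dir S: first cell 'W' (not opp) -> no flip
Dir SE: opp run (3,2) capped by W -> flip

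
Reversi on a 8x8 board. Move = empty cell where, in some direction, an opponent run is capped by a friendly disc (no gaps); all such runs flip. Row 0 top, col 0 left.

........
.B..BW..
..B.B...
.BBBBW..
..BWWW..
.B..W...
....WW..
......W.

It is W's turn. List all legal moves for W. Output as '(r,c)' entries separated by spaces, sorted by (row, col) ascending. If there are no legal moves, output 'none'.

(0,0): flips 3 -> legal
(0,1): no bracket -> illegal
(0,2): no bracket -> illegal
(0,3): no bracket -> illegal
(0,4): flips 3 -> legal
(0,5): no bracket -> illegal
(1,0): no bracket -> illegal
(1,2): no bracket -> illegal
(1,3): flips 2 -> legal
(2,0): no bracket -> illegal
(2,1): flips 1 -> legal
(2,3): flips 2 -> legal
(2,5): flips 1 -> legal
(3,0): flips 4 -> legal
(4,0): no bracket -> illegal
(4,1): flips 1 -> legal
(5,0): no bracket -> illegal
(5,2): no bracket -> illegal
(5,3): no bracket -> illegal
(6,0): flips 4 -> legal
(6,1): no bracket -> illegal
(6,2): no bracket -> illegal

Answer: (0,0) (0,4) (1,3) (2,1) (2,3) (2,5) (3,0) (4,1) (6,0)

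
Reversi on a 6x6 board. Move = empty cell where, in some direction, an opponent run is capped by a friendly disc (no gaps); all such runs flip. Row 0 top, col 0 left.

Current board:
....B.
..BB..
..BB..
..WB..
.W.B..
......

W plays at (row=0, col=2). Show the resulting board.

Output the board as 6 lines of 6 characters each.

Place W at (0,2); scan 8 dirs for brackets.
Dir NW: edge -> no flip
Dir N: edge -> no flip
Dir NE: edge -> no flip
Dir W: first cell '.' (not opp) -> no flip
Dir E: first cell '.' (not opp) -> no flip
Dir SW: first cell '.' (not opp) -> no flip
Dir S: opp run (1,2) (2,2) capped by W -> flip
Dir SE: opp run (1,3), next='.' -> no flip
All flips: (1,2) (2,2)

Answer: ..W.B.
..WB..
..WB..
..WB..
.W.B..
......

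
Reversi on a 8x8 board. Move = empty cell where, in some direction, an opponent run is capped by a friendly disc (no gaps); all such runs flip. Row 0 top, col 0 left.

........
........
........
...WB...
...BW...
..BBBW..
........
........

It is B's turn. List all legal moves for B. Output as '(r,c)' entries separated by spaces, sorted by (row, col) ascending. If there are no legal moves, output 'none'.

Answer: (2,3) (3,2) (3,5) (4,5) (5,6)

Derivation:
(2,2): no bracket -> illegal
(2,3): flips 1 -> legal
(2,4): no bracket -> illegal
(3,2): flips 1 -> legal
(3,5): flips 1 -> legal
(4,2): no bracket -> illegal
(4,5): flips 1 -> legal
(4,6): no bracket -> illegal
(5,6): flips 1 -> legal
(6,4): no bracket -> illegal
(6,5): no bracket -> illegal
(6,6): no bracket -> illegal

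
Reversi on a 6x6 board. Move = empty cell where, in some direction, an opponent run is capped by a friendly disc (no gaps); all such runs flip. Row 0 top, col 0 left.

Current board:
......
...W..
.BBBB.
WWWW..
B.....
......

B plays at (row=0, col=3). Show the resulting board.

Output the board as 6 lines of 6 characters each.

Answer: ...B..
...B..
.BBBB.
WWWW..
B.....
......

Derivation:
Place B at (0,3); scan 8 dirs for brackets.
Dir NW: edge -> no flip
Dir N: edge -> no flip
Dir NE: edge -> no flip
Dir W: first cell '.' (not opp) -> no flip
Dir E: first cell '.' (not opp) -> no flip
Dir SW: first cell '.' (not opp) -> no flip
Dir S: opp run (1,3) capped by B -> flip
Dir SE: first cell '.' (not opp) -> no flip
All flips: (1,3)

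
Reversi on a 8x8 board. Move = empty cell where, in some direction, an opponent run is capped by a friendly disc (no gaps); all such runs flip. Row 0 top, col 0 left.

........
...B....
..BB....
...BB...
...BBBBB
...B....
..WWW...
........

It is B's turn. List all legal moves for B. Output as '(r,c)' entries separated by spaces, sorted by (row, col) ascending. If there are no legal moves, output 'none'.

Answer: (7,1) (7,3) (7,5)

Derivation:
(5,1): no bracket -> illegal
(5,2): no bracket -> illegal
(5,4): no bracket -> illegal
(5,5): no bracket -> illegal
(6,1): no bracket -> illegal
(6,5): no bracket -> illegal
(7,1): flips 1 -> legal
(7,2): no bracket -> illegal
(7,3): flips 1 -> legal
(7,4): no bracket -> illegal
(7,5): flips 1 -> legal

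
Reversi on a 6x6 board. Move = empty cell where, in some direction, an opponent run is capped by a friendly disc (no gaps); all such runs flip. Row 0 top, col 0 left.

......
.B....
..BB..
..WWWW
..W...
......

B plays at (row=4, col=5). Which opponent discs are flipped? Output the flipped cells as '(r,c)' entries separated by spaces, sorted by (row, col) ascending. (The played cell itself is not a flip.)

Answer: (3,4)

Derivation:
Dir NW: opp run (3,4) capped by B -> flip
Dir N: opp run (3,5), next='.' -> no flip
Dir NE: edge -> no flip
Dir W: first cell '.' (not opp) -> no flip
Dir E: edge -> no flip
Dir SW: first cell '.' (not opp) -> no flip
Dir S: first cell '.' (not opp) -> no flip
Dir SE: edge -> no flip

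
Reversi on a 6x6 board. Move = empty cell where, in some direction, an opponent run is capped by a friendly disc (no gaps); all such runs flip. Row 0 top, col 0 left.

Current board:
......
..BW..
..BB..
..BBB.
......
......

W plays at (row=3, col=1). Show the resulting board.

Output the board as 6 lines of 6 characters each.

Answer: ......
..BW..
..WB..
.WBBB.
......
......

Derivation:
Place W at (3,1); scan 8 dirs for brackets.
Dir NW: first cell '.' (not opp) -> no flip
Dir N: first cell '.' (not opp) -> no flip
Dir NE: opp run (2,2) capped by W -> flip
Dir W: first cell '.' (not opp) -> no flip
Dir E: opp run (3,2) (3,3) (3,4), next='.' -> no flip
Dir SW: first cell '.' (not opp) -> no flip
Dir S: first cell '.' (not opp) -> no flip
Dir SE: first cell '.' (not opp) -> no flip
All flips: (2,2)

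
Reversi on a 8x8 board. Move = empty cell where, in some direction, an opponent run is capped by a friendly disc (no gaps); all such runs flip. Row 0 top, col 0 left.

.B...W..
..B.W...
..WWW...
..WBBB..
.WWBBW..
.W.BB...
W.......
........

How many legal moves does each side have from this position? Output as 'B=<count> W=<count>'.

-- B to move --
(0,3): no bracket -> illegal
(0,4): flips 2 -> legal
(0,6): no bracket -> illegal
(1,1): flips 1 -> legal
(1,3): flips 2 -> legal
(1,5): flips 1 -> legal
(1,6): no bracket -> illegal
(2,1): flips 1 -> legal
(2,5): no bracket -> illegal
(3,0): no bracket -> illegal
(3,1): flips 2 -> legal
(3,6): flips 1 -> legal
(4,0): flips 2 -> legal
(4,6): flips 1 -> legal
(5,0): no bracket -> illegal
(5,2): flips 3 -> legal
(5,5): flips 1 -> legal
(5,6): flips 1 -> legal
(6,1): no bracket -> illegal
(6,2): no bracket -> illegal
(7,0): no bracket -> illegal
(7,1): no bracket -> illegal
B mobility = 12
-- W to move --
(0,0): no bracket -> illegal
(0,2): flips 1 -> legal
(0,3): no bracket -> illegal
(1,0): no bracket -> illegal
(1,1): no bracket -> illegal
(1,3): no bracket -> illegal
(2,1): no bracket -> illegal
(2,5): flips 1 -> legal
(2,6): no bracket -> illegal
(3,6): flips 3 -> legal
(4,6): flips 1 -> legal
(5,2): no bracket -> illegal
(5,5): flips 2 -> legal
(6,2): no bracket -> illegal
(6,3): flips 4 -> legal
(6,4): flips 4 -> legal
(6,5): flips 2 -> legal
W mobility = 8

Answer: B=12 W=8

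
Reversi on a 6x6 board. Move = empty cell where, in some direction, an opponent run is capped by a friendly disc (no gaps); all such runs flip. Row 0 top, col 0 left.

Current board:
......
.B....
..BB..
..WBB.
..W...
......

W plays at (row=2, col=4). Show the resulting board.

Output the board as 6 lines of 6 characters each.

Answer: ......
.B....
..BBW.
..WWB.
..W...
......

Derivation:
Place W at (2,4); scan 8 dirs for brackets.
Dir NW: first cell '.' (not opp) -> no flip
Dir N: first cell '.' (not opp) -> no flip
Dir NE: first cell '.' (not opp) -> no flip
Dir W: opp run (2,3) (2,2), next='.' -> no flip
Dir E: first cell '.' (not opp) -> no flip
Dir SW: opp run (3,3) capped by W -> flip
Dir S: opp run (3,4), next='.' -> no flip
Dir SE: first cell '.' (not opp) -> no flip
All flips: (3,3)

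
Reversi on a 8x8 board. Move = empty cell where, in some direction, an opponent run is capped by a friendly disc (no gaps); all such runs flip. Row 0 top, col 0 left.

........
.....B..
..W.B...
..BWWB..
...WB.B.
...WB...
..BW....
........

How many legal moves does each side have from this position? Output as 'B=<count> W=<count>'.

-- B to move --
(1,1): flips 2 -> legal
(1,2): flips 1 -> legal
(1,3): no bracket -> illegal
(2,1): no bracket -> illegal
(2,3): no bracket -> illegal
(2,5): no bracket -> illegal
(3,1): no bracket -> illegal
(4,2): flips 2 -> legal
(4,5): no bracket -> illegal
(5,2): flips 1 -> legal
(6,4): flips 1 -> legal
(7,2): flips 1 -> legal
(7,3): no bracket -> illegal
(7,4): no bracket -> illegal
B mobility = 6
-- W to move --
(0,4): no bracket -> illegal
(0,5): no bracket -> illegal
(0,6): flips 2 -> legal
(1,3): no bracket -> illegal
(1,4): flips 1 -> legal
(1,6): no bracket -> illegal
(2,1): flips 1 -> legal
(2,3): no bracket -> illegal
(2,5): no bracket -> illegal
(2,6): flips 2 -> legal
(3,1): flips 1 -> legal
(3,6): flips 1 -> legal
(3,7): no bracket -> illegal
(4,1): no bracket -> illegal
(4,2): flips 1 -> legal
(4,5): flips 2 -> legal
(4,7): no bracket -> illegal
(5,1): no bracket -> illegal
(5,2): no bracket -> illegal
(5,5): flips 2 -> legal
(5,6): no bracket -> illegal
(5,7): no bracket -> illegal
(6,1): flips 1 -> legal
(6,4): flips 2 -> legal
(6,5): flips 1 -> legal
(7,1): flips 1 -> legal
(7,2): no bracket -> illegal
(7,3): no bracket -> illegal
W mobility = 13

Answer: B=6 W=13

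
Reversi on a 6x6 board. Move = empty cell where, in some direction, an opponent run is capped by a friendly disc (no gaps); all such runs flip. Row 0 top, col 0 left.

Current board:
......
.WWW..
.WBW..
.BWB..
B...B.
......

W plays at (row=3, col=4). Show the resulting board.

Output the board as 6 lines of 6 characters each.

Answer: ......
.WWW..
.WBW..
.BWWW.
B...B.
......

Derivation:
Place W at (3,4); scan 8 dirs for brackets.
Dir NW: first cell 'W' (not opp) -> no flip
Dir N: first cell '.' (not opp) -> no flip
Dir NE: first cell '.' (not opp) -> no flip
Dir W: opp run (3,3) capped by W -> flip
Dir E: first cell '.' (not opp) -> no flip
Dir SW: first cell '.' (not opp) -> no flip
Dir S: opp run (4,4), next='.' -> no flip
Dir SE: first cell '.' (not opp) -> no flip
All flips: (3,3)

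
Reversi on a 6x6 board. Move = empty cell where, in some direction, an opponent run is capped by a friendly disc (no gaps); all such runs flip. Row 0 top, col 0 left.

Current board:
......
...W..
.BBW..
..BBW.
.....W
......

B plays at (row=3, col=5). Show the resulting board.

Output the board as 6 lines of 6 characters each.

Answer: ......
...W..
.BBW..
..BBBB
.....W
......

Derivation:
Place B at (3,5); scan 8 dirs for brackets.
Dir NW: first cell '.' (not opp) -> no flip
Dir N: first cell '.' (not opp) -> no flip
Dir NE: edge -> no flip
Dir W: opp run (3,4) capped by B -> flip
Dir E: edge -> no flip
Dir SW: first cell '.' (not opp) -> no flip
Dir S: opp run (4,5), next='.' -> no flip
Dir SE: edge -> no flip
All flips: (3,4)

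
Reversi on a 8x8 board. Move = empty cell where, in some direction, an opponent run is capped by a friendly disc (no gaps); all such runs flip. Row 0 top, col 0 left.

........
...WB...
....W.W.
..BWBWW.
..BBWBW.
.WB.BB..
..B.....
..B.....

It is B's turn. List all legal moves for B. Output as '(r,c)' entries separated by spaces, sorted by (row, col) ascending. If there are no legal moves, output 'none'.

(0,2): no bracket -> illegal
(0,3): no bracket -> illegal
(0,4): no bracket -> illegal
(1,2): flips 1 -> legal
(1,5): flips 2 -> legal
(1,6): no bracket -> illegal
(1,7): no bracket -> illegal
(2,2): flips 2 -> legal
(2,3): flips 1 -> legal
(2,5): flips 1 -> legal
(2,7): flips 1 -> legal
(3,7): flips 3 -> legal
(4,0): flips 1 -> legal
(4,1): no bracket -> illegal
(4,7): flips 1 -> legal
(5,0): flips 1 -> legal
(5,3): no bracket -> illegal
(5,6): no bracket -> illegal
(5,7): no bracket -> illegal
(6,0): flips 1 -> legal
(6,1): no bracket -> illegal

Answer: (1,2) (1,5) (2,2) (2,3) (2,5) (2,7) (3,7) (4,0) (4,7) (5,0) (6,0)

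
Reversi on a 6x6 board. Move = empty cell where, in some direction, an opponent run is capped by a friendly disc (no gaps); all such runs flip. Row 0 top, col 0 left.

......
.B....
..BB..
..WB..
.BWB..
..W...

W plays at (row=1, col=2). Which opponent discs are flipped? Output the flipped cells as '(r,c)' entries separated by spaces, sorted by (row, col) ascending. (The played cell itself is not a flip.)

Answer: (2,2)

Derivation:
Dir NW: first cell '.' (not opp) -> no flip
Dir N: first cell '.' (not opp) -> no flip
Dir NE: first cell '.' (not opp) -> no flip
Dir W: opp run (1,1), next='.' -> no flip
Dir E: first cell '.' (not opp) -> no flip
Dir SW: first cell '.' (not opp) -> no flip
Dir S: opp run (2,2) capped by W -> flip
Dir SE: opp run (2,3), next='.' -> no flip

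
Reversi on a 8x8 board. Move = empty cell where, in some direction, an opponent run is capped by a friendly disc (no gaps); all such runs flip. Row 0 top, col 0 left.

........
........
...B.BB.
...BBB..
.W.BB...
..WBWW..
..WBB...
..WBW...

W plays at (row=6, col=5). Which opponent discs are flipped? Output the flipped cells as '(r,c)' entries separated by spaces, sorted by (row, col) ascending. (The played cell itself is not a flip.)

Answer: (6,3) (6,4)

Derivation:
Dir NW: first cell 'W' (not opp) -> no flip
Dir N: first cell 'W' (not opp) -> no flip
Dir NE: first cell '.' (not opp) -> no flip
Dir W: opp run (6,4) (6,3) capped by W -> flip
Dir E: first cell '.' (not opp) -> no flip
Dir SW: first cell 'W' (not opp) -> no flip
Dir S: first cell '.' (not opp) -> no flip
Dir SE: first cell '.' (not opp) -> no flip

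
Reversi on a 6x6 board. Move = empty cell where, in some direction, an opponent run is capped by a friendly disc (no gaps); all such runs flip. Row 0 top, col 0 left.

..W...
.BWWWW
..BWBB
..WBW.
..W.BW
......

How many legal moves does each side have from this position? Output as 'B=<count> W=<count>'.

Answer: B=8 W=7

Derivation:
-- B to move --
(0,1): no bracket -> illegal
(0,3): flips 3 -> legal
(0,4): flips 2 -> legal
(0,5): flips 1 -> legal
(2,1): no bracket -> illegal
(3,1): flips 1 -> legal
(3,5): flips 1 -> legal
(4,1): no bracket -> illegal
(4,3): flips 1 -> legal
(5,1): flips 1 -> legal
(5,2): flips 2 -> legal
(5,3): no bracket -> illegal
(5,4): no bracket -> illegal
(5,5): no bracket -> illegal
B mobility = 8
-- W to move --
(0,0): no bracket -> illegal
(0,1): no bracket -> illegal
(1,0): flips 1 -> legal
(2,0): flips 1 -> legal
(2,1): flips 1 -> legal
(3,1): flips 1 -> legal
(3,5): flips 2 -> legal
(4,3): flips 2 -> legal
(5,3): no bracket -> illegal
(5,4): flips 1 -> legal
(5,5): no bracket -> illegal
W mobility = 7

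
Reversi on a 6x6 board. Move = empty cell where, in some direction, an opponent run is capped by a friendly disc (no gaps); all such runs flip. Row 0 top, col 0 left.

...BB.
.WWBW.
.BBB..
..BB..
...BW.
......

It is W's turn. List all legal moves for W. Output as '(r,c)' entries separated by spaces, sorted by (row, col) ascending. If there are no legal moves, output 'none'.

Answer: (3,0) (3,1) (3,4) (4,1) (4,2)

Derivation:
(0,2): no bracket -> illegal
(0,5): no bracket -> illegal
(1,0): no bracket -> illegal
(1,5): no bracket -> illegal
(2,0): no bracket -> illegal
(2,4): no bracket -> illegal
(3,0): flips 1 -> legal
(3,1): flips 1 -> legal
(3,4): flips 1 -> legal
(4,1): flips 2 -> legal
(4,2): flips 3 -> legal
(5,2): no bracket -> illegal
(5,3): no bracket -> illegal
(5,4): no bracket -> illegal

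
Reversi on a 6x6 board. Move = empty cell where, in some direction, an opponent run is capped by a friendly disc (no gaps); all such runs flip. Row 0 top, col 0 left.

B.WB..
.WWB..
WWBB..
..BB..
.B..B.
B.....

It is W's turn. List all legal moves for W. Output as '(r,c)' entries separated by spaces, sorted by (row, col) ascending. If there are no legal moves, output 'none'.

(0,1): no bracket -> illegal
(0,4): flips 1 -> legal
(1,0): no bracket -> illegal
(1,4): flips 1 -> legal
(2,4): flips 3 -> legal
(3,0): no bracket -> illegal
(3,1): no bracket -> illegal
(3,4): flips 1 -> legal
(3,5): no bracket -> illegal
(4,0): no bracket -> illegal
(4,2): flips 2 -> legal
(4,3): flips 1 -> legal
(4,5): no bracket -> illegal
(5,1): no bracket -> illegal
(5,2): no bracket -> illegal
(5,3): no bracket -> illegal
(5,4): no bracket -> illegal
(5,5): flips 3 -> legal

Answer: (0,4) (1,4) (2,4) (3,4) (4,2) (4,3) (5,5)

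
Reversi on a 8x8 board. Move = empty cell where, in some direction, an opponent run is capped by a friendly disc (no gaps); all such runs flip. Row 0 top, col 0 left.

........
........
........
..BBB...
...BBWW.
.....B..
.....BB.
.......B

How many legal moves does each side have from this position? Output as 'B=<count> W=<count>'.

-- B to move --
(3,5): flips 1 -> legal
(3,6): no bracket -> illegal
(3,7): flips 1 -> legal
(4,7): flips 2 -> legal
(5,4): no bracket -> illegal
(5,6): flips 1 -> legal
(5,7): no bracket -> illegal
B mobility = 4
-- W to move --
(2,1): no bracket -> illegal
(2,2): no bracket -> illegal
(2,3): flips 1 -> legal
(2,4): no bracket -> illegal
(2,5): no bracket -> illegal
(3,1): no bracket -> illegal
(3,5): no bracket -> illegal
(4,1): no bracket -> illegal
(4,2): flips 2 -> legal
(5,2): no bracket -> illegal
(5,3): no bracket -> illegal
(5,4): no bracket -> illegal
(5,6): no bracket -> illegal
(5,7): no bracket -> illegal
(6,4): flips 1 -> legal
(6,7): no bracket -> illegal
(7,4): no bracket -> illegal
(7,5): flips 2 -> legal
(7,6): no bracket -> illegal
W mobility = 4

Answer: B=4 W=4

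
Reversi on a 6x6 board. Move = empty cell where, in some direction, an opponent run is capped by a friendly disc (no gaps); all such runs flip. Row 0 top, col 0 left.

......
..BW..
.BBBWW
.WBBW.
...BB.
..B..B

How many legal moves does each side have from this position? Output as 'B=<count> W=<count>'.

Answer: B=9 W=6

Derivation:
-- B to move --
(0,2): no bracket -> illegal
(0,3): flips 1 -> legal
(0,4): flips 1 -> legal
(1,4): flips 3 -> legal
(1,5): flips 1 -> legal
(2,0): no bracket -> illegal
(3,0): flips 1 -> legal
(3,5): flips 1 -> legal
(4,0): flips 1 -> legal
(4,1): flips 1 -> legal
(4,2): no bracket -> illegal
(4,5): flips 1 -> legal
B mobility = 9
-- W to move --
(0,1): flips 2 -> legal
(0,2): no bracket -> illegal
(0,3): no bracket -> illegal
(1,0): no bracket -> illegal
(1,1): flips 2 -> legal
(1,4): no bracket -> illegal
(2,0): flips 3 -> legal
(3,0): no bracket -> illegal
(3,5): no bracket -> illegal
(4,1): no bracket -> illegal
(4,2): flips 1 -> legal
(4,5): no bracket -> illegal
(5,1): no bracket -> illegal
(5,3): flips 3 -> legal
(5,4): flips 1 -> legal
W mobility = 6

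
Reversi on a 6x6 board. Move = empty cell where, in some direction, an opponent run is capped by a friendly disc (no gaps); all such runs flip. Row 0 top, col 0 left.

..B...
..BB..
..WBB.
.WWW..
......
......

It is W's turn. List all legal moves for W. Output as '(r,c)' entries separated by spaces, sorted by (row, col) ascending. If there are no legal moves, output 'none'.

(0,1): no bracket -> illegal
(0,3): flips 2 -> legal
(0,4): flips 1 -> legal
(1,1): no bracket -> illegal
(1,4): flips 1 -> legal
(1,5): flips 1 -> legal
(2,1): no bracket -> illegal
(2,5): flips 2 -> legal
(3,4): no bracket -> illegal
(3,5): no bracket -> illegal

Answer: (0,3) (0,4) (1,4) (1,5) (2,5)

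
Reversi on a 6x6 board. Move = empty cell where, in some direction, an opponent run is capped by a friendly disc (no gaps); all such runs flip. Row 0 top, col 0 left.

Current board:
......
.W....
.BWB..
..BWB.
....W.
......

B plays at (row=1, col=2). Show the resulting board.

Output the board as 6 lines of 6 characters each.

Answer: ......
.WB...
.BBB..
..BWB.
....W.
......

Derivation:
Place B at (1,2); scan 8 dirs for brackets.
Dir NW: first cell '.' (not opp) -> no flip
Dir N: first cell '.' (not opp) -> no flip
Dir NE: first cell '.' (not opp) -> no flip
Dir W: opp run (1,1), next='.' -> no flip
Dir E: first cell '.' (not opp) -> no flip
Dir SW: first cell 'B' (not opp) -> no flip
Dir S: opp run (2,2) capped by B -> flip
Dir SE: first cell 'B' (not opp) -> no flip
All flips: (2,2)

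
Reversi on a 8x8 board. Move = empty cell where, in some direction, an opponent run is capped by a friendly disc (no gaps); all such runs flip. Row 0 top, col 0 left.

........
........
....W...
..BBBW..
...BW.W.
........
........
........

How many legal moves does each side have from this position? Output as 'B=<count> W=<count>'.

Answer: B=6 W=3

Derivation:
-- B to move --
(1,3): no bracket -> illegal
(1,4): flips 1 -> legal
(1,5): flips 1 -> legal
(2,3): no bracket -> illegal
(2,5): no bracket -> illegal
(2,6): no bracket -> illegal
(3,6): flips 1 -> legal
(3,7): no bracket -> illegal
(4,5): flips 1 -> legal
(4,7): no bracket -> illegal
(5,3): no bracket -> illegal
(5,4): flips 1 -> legal
(5,5): flips 1 -> legal
(5,6): no bracket -> illegal
(5,7): no bracket -> illegal
B mobility = 6
-- W to move --
(2,1): no bracket -> illegal
(2,2): flips 1 -> legal
(2,3): no bracket -> illegal
(2,5): no bracket -> illegal
(3,1): flips 3 -> legal
(4,1): no bracket -> illegal
(4,2): flips 2 -> legal
(4,5): no bracket -> illegal
(5,2): no bracket -> illegal
(5,3): no bracket -> illegal
(5,4): no bracket -> illegal
W mobility = 3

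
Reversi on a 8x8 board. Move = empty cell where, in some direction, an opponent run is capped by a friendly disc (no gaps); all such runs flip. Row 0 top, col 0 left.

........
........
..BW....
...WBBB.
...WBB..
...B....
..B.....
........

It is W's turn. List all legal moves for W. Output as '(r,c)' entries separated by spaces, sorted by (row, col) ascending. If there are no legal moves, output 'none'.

Answer: (1,1) (2,1) (2,5) (3,7) (4,6) (5,5) (5,6) (6,3)

Derivation:
(1,1): flips 1 -> legal
(1,2): no bracket -> illegal
(1,3): no bracket -> illegal
(2,1): flips 1 -> legal
(2,4): no bracket -> illegal
(2,5): flips 1 -> legal
(2,6): no bracket -> illegal
(2,7): no bracket -> illegal
(3,1): no bracket -> illegal
(3,2): no bracket -> illegal
(3,7): flips 3 -> legal
(4,2): no bracket -> illegal
(4,6): flips 2 -> legal
(4,7): no bracket -> illegal
(5,1): no bracket -> illegal
(5,2): no bracket -> illegal
(5,4): no bracket -> illegal
(5,5): flips 1 -> legal
(5,6): flips 2 -> legal
(6,1): no bracket -> illegal
(6,3): flips 1 -> legal
(6,4): no bracket -> illegal
(7,1): no bracket -> illegal
(7,2): no bracket -> illegal
(7,3): no bracket -> illegal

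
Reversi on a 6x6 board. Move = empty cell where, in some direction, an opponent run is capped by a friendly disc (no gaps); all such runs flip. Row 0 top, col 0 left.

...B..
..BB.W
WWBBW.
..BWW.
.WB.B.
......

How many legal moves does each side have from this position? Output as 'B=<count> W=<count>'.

-- B to move --
(0,4): no bracket -> illegal
(0,5): no bracket -> illegal
(1,0): flips 1 -> legal
(1,1): no bracket -> illegal
(1,4): flips 2 -> legal
(2,5): flips 1 -> legal
(3,0): flips 1 -> legal
(3,1): no bracket -> illegal
(3,5): flips 3 -> legal
(4,0): flips 1 -> legal
(4,3): flips 1 -> legal
(4,5): flips 1 -> legal
(5,0): flips 1 -> legal
(5,1): no bracket -> illegal
(5,2): no bracket -> illegal
B mobility = 9
-- W to move --
(0,1): flips 2 -> legal
(0,2): flips 1 -> legal
(0,4): no bracket -> illegal
(1,1): flips 1 -> legal
(1,4): flips 2 -> legal
(3,1): flips 1 -> legal
(3,5): no bracket -> illegal
(4,3): flips 2 -> legal
(4,5): no bracket -> illegal
(5,1): flips 1 -> legal
(5,2): no bracket -> illegal
(5,3): no bracket -> illegal
(5,4): flips 1 -> legal
(5,5): flips 1 -> legal
W mobility = 9

Answer: B=9 W=9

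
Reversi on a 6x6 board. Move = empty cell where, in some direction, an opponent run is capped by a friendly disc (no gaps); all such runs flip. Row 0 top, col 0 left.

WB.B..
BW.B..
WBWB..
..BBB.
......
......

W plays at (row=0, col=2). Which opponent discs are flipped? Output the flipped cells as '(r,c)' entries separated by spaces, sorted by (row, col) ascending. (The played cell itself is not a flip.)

Dir NW: edge -> no flip
Dir N: edge -> no flip
Dir NE: edge -> no flip
Dir W: opp run (0,1) capped by W -> flip
Dir E: opp run (0,3), next='.' -> no flip
Dir SW: first cell 'W' (not opp) -> no flip
Dir S: first cell '.' (not opp) -> no flip
Dir SE: opp run (1,3), next='.' -> no flip

Answer: (0,1)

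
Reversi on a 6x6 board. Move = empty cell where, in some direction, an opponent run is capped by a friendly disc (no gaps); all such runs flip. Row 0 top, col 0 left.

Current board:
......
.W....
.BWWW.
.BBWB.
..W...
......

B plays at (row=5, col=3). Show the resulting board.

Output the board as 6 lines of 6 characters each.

Answer: ......
.W....
.BWWW.
.BBWB.
..B...
...B..

Derivation:
Place B at (5,3); scan 8 dirs for brackets.
Dir NW: opp run (4,2) capped by B -> flip
Dir N: first cell '.' (not opp) -> no flip
Dir NE: first cell '.' (not opp) -> no flip
Dir W: first cell '.' (not opp) -> no flip
Dir E: first cell '.' (not opp) -> no flip
Dir SW: edge -> no flip
Dir S: edge -> no flip
Dir SE: edge -> no flip
All flips: (4,2)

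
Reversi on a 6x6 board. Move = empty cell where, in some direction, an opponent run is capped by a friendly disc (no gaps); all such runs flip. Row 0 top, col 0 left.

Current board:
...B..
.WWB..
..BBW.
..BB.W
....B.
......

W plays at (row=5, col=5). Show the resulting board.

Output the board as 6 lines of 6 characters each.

Answer: ...B..
.WWB..
..WBW.
..BW.W
....W.
.....W

Derivation:
Place W at (5,5); scan 8 dirs for brackets.
Dir NW: opp run (4,4) (3,3) (2,2) capped by W -> flip
Dir N: first cell '.' (not opp) -> no flip
Dir NE: edge -> no flip
Dir W: first cell '.' (not opp) -> no flip
Dir E: edge -> no flip
Dir SW: edge -> no flip
Dir S: edge -> no flip
Dir SE: edge -> no flip
All flips: (2,2) (3,3) (4,4)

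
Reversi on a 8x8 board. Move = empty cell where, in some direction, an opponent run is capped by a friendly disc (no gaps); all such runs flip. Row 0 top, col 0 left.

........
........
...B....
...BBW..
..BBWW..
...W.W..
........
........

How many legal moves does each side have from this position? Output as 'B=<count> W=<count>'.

Answer: B=7 W=7

Derivation:
-- B to move --
(2,4): no bracket -> illegal
(2,5): no bracket -> illegal
(2,6): no bracket -> illegal
(3,6): flips 1 -> legal
(4,6): flips 2 -> legal
(5,2): no bracket -> illegal
(5,4): flips 1 -> legal
(5,6): flips 1 -> legal
(6,2): no bracket -> illegal
(6,3): flips 1 -> legal
(6,4): flips 1 -> legal
(6,5): no bracket -> illegal
(6,6): flips 2 -> legal
B mobility = 7
-- W to move --
(1,2): flips 2 -> legal
(1,3): flips 3 -> legal
(1,4): no bracket -> illegal
(2,2): flips 1 -> legal
(2,4): flips 1 -> legal
(2,5): no bracket -> illegal
(3,1): flips 1 -> legal
(3,2): flips 2 -> legal
(4,1): flips 2 -> legal
(5,1): no bracket -> illegal
(5,2): no bracket -> illegal
(5,4): no bracket -> illegal
W mobility = 7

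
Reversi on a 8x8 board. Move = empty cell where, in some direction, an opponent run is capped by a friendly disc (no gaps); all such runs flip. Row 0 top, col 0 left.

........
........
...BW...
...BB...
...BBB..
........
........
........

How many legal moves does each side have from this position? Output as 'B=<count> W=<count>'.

Answer: B=3 W=3

Derivation:
-- B to move --
(1,3): no bracket -> illegal
(1,4): flips 1 -> legal
(1,5): flips 1 -> legal
(2,5): flips 1 -> legal
(3,5): no bracket -> illegal
B mobility = 3
-- W to move --
(1,2): no bracket -> illegal
(1,3): no bracket -> illegal
(1,4): no bracket -> illegal
(2,2): flips 1 -> legal
(2,5): no bracket -> illegal
(3,2): no bracket -> illegal
(3,5): no bracket -> illegal
(3,6): no bracket -> illegal
(4,2): flips 1 -> legal
(4,6): no bracket -> illegal
(5,2): no bracket -> illegal
(5,3): no bracket -> illegal
(5,4): flips 2 -> legal
(5,5): no bracket -> illegal
(5,6): no bracket -> illegal
W mobility = 3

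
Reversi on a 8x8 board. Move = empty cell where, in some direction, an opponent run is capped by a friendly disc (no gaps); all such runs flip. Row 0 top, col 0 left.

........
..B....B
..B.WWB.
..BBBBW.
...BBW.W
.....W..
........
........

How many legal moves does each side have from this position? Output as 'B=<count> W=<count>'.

Answer: B=10 W=9

Derivation:
-- B to move --
(1,3): flips 1 -> legal
(1,4): flips 1 -> legal
(1,5): flips 2 -> legal
(1,6): flips 1 -> legal
(2,3): flips 2 -> legal
(2,7): no bracket -> illegal
(3,7): flips 1 -> legal
(4,6): flips 2 -> legal
(5,4): no bracket -> illegal
(5,6): flips 1 -> legal
(5,7): no bracket -> illegal
(6,4): no bracket -> illegal
(6,5): flips 2 -> legal
(6,6): flips 1 -> legal
B mobility = 10
-- W to move --
(0,1): no bracket -> illegal
(0,2): no bracket -> illegal
(0,3): no bracket -> illegal
(0,6): no bracket -> illegal
(0,7): no bracket -> illegal
(1,1): flips 3 -> legal
(1,3): no bracket -> illegal
(1,5): no bracket -> illegal
(1,6): flips 1 -> legal
(2,1): no bracket -> illegal
(2,3): flips 1 -> legal
(2,7): flips 1 -> legal
(3,1): flips 4 -> legal
(3,7): no bracket -> illegal
(4,1): no bracket -> illegal
(4,2): flips 3 -> legal
(4,6): flips 1 -> legal
(5,2): flips 2 -> legal
(5,3): no bracket -> illegal
(5,4): flips 2 -> legal
W mobility = 9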